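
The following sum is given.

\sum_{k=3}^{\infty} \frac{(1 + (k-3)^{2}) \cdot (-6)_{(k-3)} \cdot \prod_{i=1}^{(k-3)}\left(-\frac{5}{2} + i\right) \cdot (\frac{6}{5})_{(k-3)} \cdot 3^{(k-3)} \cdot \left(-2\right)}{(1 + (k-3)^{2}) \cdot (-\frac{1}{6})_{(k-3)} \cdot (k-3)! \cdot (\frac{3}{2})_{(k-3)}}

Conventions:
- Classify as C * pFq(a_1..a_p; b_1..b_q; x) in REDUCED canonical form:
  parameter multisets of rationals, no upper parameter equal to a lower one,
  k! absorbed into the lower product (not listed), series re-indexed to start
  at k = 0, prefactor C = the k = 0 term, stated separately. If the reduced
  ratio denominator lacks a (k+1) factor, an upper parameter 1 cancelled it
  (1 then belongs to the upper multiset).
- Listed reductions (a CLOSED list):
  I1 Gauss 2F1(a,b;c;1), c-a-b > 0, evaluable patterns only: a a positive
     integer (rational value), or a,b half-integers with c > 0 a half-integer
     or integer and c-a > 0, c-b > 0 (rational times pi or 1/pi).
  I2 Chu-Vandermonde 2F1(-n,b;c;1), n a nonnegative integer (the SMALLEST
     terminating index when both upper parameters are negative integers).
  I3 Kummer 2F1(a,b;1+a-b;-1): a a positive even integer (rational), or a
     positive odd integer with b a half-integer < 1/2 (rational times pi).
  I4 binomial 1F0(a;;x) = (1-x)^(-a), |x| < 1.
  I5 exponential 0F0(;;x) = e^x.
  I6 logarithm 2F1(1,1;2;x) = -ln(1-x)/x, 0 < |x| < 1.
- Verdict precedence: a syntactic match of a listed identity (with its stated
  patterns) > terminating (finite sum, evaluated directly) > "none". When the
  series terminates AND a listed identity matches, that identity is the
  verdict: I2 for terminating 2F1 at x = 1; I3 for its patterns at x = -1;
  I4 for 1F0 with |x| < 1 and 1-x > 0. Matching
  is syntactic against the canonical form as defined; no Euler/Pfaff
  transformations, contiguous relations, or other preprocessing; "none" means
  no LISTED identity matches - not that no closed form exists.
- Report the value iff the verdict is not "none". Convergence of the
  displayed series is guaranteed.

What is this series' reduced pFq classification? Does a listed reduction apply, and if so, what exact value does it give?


At argument 3: a 3F2 with upper {-6, -\frac{3}{2}, \frac{6}{5}}, lower {-\frac{1}{6}, \frac{3}{2}}, scaled by C = -2. Verdict: terminating - upper -6 stops the sum at k = 6; the 7 terms are added exactly. Its exact value is \frac{57756734981114}{68211171875}.

Key step: from the first term -2: the factor k^2 + 1 cancels (top and bottom), leaving C = -2.
Term ratio: r(k) = 3 * (k-6) (k-\frac{3}{2}) (k+\frac{6}{5}) / [(k-\frac{1}{6}) (k+\frac{3}{2}) (k+1)] - rational in k. x = 3; t_0 = -2; negate the roots.


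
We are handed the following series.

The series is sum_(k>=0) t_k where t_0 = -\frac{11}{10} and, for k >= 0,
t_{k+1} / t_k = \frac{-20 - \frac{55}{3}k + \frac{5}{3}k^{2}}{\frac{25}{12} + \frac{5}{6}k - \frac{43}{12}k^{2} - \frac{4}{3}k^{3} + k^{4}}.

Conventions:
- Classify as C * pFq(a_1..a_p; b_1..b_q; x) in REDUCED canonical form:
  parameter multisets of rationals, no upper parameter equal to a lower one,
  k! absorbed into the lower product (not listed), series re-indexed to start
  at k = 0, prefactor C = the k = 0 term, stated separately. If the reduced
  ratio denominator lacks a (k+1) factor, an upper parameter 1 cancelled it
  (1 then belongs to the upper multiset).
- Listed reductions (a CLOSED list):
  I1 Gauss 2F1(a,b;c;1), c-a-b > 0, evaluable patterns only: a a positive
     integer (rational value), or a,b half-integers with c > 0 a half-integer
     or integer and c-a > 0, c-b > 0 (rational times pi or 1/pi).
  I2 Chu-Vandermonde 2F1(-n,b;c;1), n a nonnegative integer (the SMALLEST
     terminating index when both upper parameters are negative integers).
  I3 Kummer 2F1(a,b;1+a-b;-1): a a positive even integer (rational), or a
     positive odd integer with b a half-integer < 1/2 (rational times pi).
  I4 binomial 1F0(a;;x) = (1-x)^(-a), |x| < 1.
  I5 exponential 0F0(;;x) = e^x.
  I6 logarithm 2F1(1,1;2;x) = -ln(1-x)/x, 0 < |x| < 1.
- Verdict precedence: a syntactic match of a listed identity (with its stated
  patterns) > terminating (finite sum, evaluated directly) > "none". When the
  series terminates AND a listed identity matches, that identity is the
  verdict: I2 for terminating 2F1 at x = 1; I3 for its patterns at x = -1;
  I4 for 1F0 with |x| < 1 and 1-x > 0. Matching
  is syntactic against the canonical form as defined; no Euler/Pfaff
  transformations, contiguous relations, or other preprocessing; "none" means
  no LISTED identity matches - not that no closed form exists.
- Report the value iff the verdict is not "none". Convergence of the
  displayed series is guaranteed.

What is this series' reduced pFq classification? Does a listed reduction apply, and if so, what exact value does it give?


The tell: t_0 being -\frac{11}{10}, factor the ratio over Q (C = -11/10): negated roots = parameters.
Adjacent-term ratio: r(k) = \frac{5}{3} * (k-12) / [(k-\frac{5}{2}) (k-\frac{5}{6}) (k+1)] ; factor over Q: parameters, x = \frac{5}{3}, and C = -\frac{11}{10}.

x = \frac{5}{3} here; the reduced form reads 1F2, upper {-12}, lower {-\frac{5}{2}, -\frac{5}{6}}, C = -\frac{11}{10}. Verdict: terminating - no listed pattern fits, but -12 in the upper list cuts the series at k = 12; direct evaluation. Hence: -\frac{144938332889278450351777}{52700175148222151550}.


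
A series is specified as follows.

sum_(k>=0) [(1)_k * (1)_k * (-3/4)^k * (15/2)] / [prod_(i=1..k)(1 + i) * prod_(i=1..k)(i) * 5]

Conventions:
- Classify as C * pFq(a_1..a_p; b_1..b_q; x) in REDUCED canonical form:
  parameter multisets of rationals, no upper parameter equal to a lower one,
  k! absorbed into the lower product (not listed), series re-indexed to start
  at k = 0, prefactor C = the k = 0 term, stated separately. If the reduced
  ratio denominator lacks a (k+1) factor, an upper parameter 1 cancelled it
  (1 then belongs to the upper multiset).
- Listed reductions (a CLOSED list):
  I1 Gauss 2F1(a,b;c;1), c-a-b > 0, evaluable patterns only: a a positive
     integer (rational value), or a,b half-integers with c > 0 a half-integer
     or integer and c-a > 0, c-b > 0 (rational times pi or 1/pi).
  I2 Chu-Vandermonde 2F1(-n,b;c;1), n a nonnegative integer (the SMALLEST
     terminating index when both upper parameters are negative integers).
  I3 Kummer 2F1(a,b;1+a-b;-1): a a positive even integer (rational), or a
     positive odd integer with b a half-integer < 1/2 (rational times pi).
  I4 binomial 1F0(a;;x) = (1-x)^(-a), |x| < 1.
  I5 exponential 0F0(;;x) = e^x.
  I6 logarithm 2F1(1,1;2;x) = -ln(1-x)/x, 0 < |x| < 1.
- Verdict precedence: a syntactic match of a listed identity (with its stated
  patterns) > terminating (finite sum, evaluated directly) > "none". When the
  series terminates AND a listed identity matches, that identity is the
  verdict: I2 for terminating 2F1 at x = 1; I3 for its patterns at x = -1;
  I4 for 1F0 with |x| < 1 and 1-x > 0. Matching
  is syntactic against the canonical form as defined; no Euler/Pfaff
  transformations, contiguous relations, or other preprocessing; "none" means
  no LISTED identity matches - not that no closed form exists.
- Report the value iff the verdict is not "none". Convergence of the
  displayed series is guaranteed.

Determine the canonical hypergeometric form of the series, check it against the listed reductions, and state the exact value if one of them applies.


At argument -3/4: a 2F1 with upper {1, 1}, lower {2}, scaled by C = 3/2. Verdict: the logarithmic series (I6) applies (the logarithm: parameters (1,1;2), x = -3/4). Its exact value is 2 * ln(7/4).

Key step: from the first term 3/2: the constant factors (prefactor 3/2) combine into one prefactor.
Step ratio: r(k) = (-3/4) * (k+1) (k+1) / [(k+2) (k+1)] - rational in k. x = (-3/4); t_0 = 3/2; negate the roots.


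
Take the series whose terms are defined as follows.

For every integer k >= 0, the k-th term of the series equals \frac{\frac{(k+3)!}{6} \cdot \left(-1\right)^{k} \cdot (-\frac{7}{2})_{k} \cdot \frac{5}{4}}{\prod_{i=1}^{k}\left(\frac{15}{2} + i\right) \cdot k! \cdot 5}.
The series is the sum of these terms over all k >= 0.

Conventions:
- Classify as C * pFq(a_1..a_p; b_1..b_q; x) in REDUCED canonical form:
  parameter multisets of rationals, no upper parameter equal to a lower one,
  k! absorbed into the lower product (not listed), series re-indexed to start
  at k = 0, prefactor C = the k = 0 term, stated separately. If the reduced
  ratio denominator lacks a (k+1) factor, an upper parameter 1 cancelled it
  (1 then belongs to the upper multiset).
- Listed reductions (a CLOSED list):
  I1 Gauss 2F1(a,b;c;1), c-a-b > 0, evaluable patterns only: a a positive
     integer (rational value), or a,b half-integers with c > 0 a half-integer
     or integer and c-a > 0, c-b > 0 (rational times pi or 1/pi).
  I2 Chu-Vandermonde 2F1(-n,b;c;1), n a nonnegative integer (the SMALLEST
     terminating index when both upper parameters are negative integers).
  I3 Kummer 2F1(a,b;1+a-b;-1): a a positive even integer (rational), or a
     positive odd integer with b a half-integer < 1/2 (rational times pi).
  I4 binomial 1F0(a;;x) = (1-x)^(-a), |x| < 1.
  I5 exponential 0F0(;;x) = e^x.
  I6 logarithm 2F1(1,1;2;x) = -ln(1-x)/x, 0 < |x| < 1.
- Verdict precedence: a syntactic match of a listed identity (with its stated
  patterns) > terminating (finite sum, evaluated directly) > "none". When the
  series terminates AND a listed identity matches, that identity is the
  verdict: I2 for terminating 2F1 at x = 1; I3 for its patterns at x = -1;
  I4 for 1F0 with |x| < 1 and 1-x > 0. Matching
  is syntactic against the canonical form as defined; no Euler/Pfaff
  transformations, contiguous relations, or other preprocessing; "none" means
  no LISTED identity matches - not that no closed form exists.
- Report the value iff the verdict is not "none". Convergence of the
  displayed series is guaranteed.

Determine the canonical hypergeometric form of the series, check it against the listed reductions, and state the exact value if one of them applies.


x = -1 here; the reduced form reads 2F1, upper {-\frac{7}{2}, 4}, lower {\frac{17}{2}}, C = \frac{1}{4}. Verdict: this is the Kummer evaluation I3 (x = -1; c = \frac{17}{2} equals 1+a-b for upper {-\frac{7}{2}, 4}: listed pattern). Exact value: \frac{65}{64}.

Key observation: with t_0 = \frac{1}{4}, the lower running product (C = 1/4, x = -1) is a rising factorial.
Consecutive-term ratio: r(k) = -1 * (k-\frac{7}{2}) (k+4) / [(k+\frac{17}{2}) (k+1)] - rational; roots negated = parameters, x = -1, C = \frac{1}{4}.


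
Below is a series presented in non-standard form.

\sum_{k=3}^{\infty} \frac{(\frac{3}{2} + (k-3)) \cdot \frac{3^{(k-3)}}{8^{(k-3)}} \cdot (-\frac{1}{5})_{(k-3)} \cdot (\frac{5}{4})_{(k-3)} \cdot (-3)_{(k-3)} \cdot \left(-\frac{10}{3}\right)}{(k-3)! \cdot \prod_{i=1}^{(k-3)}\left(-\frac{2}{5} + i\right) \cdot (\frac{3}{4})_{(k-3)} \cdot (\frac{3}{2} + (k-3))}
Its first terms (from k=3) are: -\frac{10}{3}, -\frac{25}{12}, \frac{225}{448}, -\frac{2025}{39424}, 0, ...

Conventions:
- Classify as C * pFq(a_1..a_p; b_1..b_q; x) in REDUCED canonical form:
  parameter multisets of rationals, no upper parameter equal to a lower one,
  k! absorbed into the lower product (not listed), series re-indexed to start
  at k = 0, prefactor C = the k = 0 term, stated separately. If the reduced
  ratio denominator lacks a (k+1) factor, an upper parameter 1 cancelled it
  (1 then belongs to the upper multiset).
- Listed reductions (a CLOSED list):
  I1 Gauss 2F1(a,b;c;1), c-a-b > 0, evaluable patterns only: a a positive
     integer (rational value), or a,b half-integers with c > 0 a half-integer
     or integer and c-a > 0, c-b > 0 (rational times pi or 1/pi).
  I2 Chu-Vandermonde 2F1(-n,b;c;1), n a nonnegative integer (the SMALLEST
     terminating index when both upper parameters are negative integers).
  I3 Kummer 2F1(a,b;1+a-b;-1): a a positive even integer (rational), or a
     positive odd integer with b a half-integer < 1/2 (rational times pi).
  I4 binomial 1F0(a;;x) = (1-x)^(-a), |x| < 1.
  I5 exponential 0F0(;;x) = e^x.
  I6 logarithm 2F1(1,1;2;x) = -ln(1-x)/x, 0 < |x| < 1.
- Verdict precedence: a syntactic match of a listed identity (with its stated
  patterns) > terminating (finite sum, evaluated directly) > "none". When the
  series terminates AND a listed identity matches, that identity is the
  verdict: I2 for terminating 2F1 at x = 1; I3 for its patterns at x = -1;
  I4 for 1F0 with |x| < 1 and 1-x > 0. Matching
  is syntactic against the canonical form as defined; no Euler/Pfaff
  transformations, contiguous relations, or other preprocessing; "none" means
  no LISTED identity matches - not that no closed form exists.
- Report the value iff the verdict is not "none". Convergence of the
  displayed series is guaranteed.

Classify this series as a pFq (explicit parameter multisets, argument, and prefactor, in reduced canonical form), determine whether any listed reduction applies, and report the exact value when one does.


Classification (C = -\frac{10}{3}): 3F2 with upper {-3, -\frac{1}{5}, \frac{5}{4}}, lower {\frac{3}{5}, \frac{3}{4}}, argument x = \frac{3}{8}. Verdict: terminating - upper parameter -3 makes this a finite sum (last index 3), evaluated exactly. Value: -\frac{587315}{118272}.

Key step: t_0 being -\frac{10}{3}, striking the common factor k + 3/2 reduces the term (C = -10/3).
Consecutive-term ratio: r(k) = \frac{3}{8} * (k-3) (k-\frac{1}{5}) (k+\frac{5}{4}) / [(k+\frac{3}{5}) (k+\frac{3}{4}) (k+1)] - rational in k. x = \frac{3}{8}; t_0 = -\frac{10}{3}; negate the roots.


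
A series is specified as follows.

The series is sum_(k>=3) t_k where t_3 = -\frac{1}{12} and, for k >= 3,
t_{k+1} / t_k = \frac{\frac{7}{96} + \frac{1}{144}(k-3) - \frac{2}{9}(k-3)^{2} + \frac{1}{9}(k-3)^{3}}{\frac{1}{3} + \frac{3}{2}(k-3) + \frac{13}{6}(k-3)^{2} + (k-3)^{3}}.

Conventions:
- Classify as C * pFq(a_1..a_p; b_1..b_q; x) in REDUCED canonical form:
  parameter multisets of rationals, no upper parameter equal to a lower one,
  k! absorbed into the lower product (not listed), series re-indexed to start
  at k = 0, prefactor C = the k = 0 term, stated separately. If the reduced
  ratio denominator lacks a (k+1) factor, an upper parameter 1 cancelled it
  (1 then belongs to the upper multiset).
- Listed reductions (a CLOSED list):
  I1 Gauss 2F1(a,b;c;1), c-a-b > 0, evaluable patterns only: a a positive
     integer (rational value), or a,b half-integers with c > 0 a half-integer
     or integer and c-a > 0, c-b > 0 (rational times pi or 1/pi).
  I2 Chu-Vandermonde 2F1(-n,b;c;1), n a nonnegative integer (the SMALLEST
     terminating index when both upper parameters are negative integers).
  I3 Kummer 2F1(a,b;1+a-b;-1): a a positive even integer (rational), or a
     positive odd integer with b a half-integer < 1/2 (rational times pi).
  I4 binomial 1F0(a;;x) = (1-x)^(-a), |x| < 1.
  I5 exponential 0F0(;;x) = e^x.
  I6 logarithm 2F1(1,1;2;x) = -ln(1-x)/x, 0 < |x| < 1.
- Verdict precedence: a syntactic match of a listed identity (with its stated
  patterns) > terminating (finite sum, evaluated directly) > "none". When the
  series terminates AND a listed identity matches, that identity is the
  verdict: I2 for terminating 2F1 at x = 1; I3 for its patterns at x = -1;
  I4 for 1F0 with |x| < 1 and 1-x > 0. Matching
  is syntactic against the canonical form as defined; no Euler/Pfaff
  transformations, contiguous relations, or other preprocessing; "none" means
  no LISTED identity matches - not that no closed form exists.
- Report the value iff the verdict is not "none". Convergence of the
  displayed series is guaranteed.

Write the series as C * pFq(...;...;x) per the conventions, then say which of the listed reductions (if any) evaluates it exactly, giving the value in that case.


The series (x = \frac{1}{9}) is 2F1: upper {-\frac{7}{4}, -\frac{3}{4}}, lower {\frac{2}{3}}, prefactor -\frac{1}{12}. Verdict: none. A 2F1 with upper {-\frac{7}{4}, -\frac{3}{4}} fits none of I1-I6 at x = \frac{1}{9}; the sum runs forever.

Key observation: t_0 = -\frac{1}{12} here, and cancel k + 1/2 from the displayed ratio first; then prefactor -1/12.
Term ratio: r(k) = \frac{1}{9} * (k-\frac{7}{4}) (k-\frac{3}{4}) / [(k+\frac{2}{3}) (k+1)] - rational in k, leading ratio \frac{1}{9}; with t_0 = -\frac{1}{12}, classification follows.


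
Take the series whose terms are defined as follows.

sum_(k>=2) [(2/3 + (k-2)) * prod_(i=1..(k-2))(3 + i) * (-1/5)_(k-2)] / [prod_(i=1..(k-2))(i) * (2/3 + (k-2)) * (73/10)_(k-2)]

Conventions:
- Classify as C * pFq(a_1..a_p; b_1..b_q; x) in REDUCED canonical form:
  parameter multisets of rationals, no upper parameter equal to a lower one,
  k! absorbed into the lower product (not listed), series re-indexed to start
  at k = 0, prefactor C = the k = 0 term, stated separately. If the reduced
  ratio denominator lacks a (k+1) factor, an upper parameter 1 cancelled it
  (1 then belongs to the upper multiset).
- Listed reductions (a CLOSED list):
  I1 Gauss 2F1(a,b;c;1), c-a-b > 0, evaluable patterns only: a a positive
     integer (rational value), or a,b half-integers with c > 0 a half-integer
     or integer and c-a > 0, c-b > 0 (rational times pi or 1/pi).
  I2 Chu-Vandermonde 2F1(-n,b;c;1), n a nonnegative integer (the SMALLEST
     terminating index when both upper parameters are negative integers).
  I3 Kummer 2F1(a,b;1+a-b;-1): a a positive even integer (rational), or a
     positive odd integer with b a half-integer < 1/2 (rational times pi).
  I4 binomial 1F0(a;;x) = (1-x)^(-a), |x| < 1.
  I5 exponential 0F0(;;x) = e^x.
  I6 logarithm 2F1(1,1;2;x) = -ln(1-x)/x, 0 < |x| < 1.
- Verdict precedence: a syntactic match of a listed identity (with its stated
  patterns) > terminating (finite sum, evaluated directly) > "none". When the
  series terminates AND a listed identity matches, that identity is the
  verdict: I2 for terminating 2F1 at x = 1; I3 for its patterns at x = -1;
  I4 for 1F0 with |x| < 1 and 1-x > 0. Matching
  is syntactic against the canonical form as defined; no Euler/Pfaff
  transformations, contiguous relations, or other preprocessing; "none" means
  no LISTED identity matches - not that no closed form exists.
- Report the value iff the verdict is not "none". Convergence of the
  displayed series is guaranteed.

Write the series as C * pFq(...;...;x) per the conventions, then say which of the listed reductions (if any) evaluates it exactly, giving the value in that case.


First insight: with t_0 = 1, the running product (C = 1, x = 1) telescopes to a rising factorial.
Ratio: r(k) = 1 * (k-1/5) (k+4) / [(k+73/10) (k+1)] - rational; roots negated = parameters, x = 1, C = 1.

Classification (C = 1): 2F1 with upper {-1/5, 4}, lower {73/10}, argument x = 1. Verdict at x = 1: Gauss's theorem (I1) matches (x = 1: the Gamma ratio telescopes since c-a-b = 7/2 > 0 and a = 4 in Z>0). Its exact value is 6837/8125.


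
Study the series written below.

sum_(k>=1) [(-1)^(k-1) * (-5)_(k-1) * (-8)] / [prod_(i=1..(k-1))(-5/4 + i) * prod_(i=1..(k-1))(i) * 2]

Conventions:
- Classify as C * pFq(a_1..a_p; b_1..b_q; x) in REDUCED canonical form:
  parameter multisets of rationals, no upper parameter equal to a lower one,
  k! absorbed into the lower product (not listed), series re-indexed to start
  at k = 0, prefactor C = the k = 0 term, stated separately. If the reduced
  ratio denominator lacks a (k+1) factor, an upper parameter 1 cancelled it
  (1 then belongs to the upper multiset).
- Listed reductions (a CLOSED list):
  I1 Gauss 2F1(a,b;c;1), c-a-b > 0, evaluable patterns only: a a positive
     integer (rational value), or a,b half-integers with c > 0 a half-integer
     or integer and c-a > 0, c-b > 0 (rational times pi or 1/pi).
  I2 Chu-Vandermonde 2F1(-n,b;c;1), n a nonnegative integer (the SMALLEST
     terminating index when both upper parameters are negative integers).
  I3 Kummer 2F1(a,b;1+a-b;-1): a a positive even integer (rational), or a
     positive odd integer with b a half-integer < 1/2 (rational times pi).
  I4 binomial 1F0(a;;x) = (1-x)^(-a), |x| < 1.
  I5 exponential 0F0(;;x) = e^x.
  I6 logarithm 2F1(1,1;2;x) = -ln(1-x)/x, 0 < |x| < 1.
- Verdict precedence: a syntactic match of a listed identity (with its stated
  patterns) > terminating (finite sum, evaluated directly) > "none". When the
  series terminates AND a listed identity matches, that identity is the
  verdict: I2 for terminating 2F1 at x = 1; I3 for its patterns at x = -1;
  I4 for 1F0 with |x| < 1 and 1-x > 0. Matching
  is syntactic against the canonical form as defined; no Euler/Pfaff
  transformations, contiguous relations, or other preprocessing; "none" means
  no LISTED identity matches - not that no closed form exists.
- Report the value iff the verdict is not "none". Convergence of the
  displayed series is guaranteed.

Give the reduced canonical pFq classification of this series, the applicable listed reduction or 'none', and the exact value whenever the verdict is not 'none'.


x = -1 here; the reduced form reads 1F1, upper {-5}, lower {-1/4}, C = -4. Verdict: terminating - no listed pattern fits, but -5 in the upper list cuts the series at k = 5; direct evaluation. Exact value: 1505836/3465.

Structural cue: t_0 = -4 here, and the lower running product (C = -4, x = -1) is a rising factorial.
Consecutive-term ratio: r(k) = (-1) * (k-5) / [(k-1/4) (k+1)] ; factor over Q: parameters, x = (-1), and C = -4.


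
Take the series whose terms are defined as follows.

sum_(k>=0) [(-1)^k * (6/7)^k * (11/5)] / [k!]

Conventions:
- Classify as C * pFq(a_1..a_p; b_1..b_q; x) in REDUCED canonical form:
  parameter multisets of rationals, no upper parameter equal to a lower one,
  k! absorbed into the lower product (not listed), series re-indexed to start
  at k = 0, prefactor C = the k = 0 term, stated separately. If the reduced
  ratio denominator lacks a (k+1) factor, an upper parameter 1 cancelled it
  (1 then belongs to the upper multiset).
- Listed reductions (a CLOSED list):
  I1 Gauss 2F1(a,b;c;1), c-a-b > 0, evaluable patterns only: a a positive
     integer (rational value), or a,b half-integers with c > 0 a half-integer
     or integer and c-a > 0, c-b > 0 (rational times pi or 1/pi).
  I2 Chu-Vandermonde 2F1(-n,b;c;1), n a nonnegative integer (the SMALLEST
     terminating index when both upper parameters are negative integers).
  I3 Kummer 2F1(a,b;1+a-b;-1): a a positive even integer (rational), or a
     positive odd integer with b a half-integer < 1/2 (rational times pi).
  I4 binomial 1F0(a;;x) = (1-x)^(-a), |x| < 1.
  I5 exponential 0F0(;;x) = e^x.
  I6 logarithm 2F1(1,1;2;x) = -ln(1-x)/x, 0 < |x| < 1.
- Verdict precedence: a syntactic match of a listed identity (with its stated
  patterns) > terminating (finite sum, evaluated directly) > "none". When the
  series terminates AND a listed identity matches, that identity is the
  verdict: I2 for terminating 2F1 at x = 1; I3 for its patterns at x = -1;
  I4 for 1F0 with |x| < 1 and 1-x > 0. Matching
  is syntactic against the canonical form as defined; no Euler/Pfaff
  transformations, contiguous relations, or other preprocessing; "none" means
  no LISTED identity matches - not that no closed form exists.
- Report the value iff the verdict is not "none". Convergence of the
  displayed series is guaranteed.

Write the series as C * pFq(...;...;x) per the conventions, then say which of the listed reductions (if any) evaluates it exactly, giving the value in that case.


x = -6/7 here; the reduced form reads 0F0, upper {-}, lower {-}, C = 11/5. Verdict: the I5 exponential reduction fires (the 0F0 exponential series at x = -6/7). Value: (11/5) * e^(-6/7).

The tell: x = (-6/7) and the (-1)^k factor (C = 11/5) folds into the argument's sign.
Consecutive-term ratio: r(k) = (-6/7) * 1 / [(k+1)] - rational; roots negated = parameters, x = (-6/7), C = 11/5.


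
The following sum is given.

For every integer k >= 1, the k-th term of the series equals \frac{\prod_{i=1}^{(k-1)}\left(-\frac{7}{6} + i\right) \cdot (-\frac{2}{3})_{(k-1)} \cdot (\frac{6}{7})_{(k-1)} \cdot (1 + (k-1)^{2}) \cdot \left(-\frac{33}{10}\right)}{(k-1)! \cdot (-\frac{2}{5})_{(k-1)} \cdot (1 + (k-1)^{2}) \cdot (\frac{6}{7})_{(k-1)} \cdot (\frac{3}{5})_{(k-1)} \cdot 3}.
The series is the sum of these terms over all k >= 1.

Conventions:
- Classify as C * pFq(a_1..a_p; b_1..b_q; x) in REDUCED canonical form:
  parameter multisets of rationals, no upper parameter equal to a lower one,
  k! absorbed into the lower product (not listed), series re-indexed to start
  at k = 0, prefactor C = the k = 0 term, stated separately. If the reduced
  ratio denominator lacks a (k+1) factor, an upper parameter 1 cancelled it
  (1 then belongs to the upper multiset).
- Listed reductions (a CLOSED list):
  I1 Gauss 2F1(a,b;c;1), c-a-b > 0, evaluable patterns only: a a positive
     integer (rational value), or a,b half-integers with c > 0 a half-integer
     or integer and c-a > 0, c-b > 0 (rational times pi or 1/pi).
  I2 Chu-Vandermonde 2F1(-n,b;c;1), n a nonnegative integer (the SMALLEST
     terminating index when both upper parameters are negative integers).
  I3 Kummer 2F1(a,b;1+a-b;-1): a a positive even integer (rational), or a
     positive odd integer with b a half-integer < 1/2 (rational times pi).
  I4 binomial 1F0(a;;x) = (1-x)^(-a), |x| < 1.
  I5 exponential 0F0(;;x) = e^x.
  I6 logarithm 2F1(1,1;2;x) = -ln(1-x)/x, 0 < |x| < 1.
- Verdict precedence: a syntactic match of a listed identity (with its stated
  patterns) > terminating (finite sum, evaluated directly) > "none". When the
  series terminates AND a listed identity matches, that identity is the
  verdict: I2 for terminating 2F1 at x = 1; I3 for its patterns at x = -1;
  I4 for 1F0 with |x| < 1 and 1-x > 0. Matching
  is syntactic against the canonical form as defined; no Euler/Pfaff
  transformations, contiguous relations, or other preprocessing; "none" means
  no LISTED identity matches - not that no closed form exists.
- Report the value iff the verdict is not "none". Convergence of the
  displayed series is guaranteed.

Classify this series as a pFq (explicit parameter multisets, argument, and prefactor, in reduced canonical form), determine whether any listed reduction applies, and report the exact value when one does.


The series (x = 1) is 2F2: upper {-\frac{2}{3}, -\frac{1}{6}}, lower {-\frac{2}{5}, \frac{3}{5}}, prefactor -\frac{11}{10}. Verdict: none - this 2F2 at x = 1 matches no listed pattern, and upper {-\frac{2}{3}, -\frac{1}{6}} holds no stopper.

Key step: t_0 being -\frac{11}{10}, the constant factors (C = -11/10) combine into one prefactor.
Term ratio: r(k) = 1 * (k-\frac{2}{3}) (k-\frac{1}{6}) / [(k-\frac{2}{5}) (k+\frac{3}{5}) (k+1)] ; factor over Q: parameters, x = 1, and C = -\frac{11}{10}.


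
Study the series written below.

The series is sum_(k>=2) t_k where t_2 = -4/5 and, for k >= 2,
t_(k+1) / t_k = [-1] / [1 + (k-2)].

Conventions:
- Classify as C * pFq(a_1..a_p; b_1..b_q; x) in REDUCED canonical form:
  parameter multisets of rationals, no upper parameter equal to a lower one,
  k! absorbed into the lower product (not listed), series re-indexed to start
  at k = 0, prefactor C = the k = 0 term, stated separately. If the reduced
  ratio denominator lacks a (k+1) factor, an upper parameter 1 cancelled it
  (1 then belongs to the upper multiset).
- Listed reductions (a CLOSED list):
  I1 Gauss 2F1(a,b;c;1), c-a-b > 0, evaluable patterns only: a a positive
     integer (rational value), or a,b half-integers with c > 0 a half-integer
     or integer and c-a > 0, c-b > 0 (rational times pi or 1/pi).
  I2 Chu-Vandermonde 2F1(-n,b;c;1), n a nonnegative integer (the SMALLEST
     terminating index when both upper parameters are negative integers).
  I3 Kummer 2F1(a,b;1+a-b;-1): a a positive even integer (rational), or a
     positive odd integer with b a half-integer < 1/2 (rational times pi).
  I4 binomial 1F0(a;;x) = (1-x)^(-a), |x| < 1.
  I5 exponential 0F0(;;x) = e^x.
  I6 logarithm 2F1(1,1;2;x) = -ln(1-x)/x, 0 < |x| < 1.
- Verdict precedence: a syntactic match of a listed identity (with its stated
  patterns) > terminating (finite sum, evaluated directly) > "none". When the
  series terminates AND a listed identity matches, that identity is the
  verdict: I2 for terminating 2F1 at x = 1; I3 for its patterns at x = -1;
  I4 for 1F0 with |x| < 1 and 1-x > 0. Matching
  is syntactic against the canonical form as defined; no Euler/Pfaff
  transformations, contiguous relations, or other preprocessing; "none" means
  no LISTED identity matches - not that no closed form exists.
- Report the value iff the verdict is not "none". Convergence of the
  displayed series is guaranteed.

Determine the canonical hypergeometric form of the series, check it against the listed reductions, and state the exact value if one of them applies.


Classification (C = -4/5): 0F0 with upper {-}, lower {-}, argument x = -1. Verdict (x = -1): exponential (I5) applies (the 0F0 exponential series at x = -1). Hence: (-4/5) * e^(-1).

Key step: t_0 being -4/5, the expanded ratio factors over Q; prefactor -4/5, roots give parameters.
Adjacent-term ratio: r(k) = (-1) * 1 / [(k+1)] ; factor over Q: parameters, x = (-1), and C = -4/5.


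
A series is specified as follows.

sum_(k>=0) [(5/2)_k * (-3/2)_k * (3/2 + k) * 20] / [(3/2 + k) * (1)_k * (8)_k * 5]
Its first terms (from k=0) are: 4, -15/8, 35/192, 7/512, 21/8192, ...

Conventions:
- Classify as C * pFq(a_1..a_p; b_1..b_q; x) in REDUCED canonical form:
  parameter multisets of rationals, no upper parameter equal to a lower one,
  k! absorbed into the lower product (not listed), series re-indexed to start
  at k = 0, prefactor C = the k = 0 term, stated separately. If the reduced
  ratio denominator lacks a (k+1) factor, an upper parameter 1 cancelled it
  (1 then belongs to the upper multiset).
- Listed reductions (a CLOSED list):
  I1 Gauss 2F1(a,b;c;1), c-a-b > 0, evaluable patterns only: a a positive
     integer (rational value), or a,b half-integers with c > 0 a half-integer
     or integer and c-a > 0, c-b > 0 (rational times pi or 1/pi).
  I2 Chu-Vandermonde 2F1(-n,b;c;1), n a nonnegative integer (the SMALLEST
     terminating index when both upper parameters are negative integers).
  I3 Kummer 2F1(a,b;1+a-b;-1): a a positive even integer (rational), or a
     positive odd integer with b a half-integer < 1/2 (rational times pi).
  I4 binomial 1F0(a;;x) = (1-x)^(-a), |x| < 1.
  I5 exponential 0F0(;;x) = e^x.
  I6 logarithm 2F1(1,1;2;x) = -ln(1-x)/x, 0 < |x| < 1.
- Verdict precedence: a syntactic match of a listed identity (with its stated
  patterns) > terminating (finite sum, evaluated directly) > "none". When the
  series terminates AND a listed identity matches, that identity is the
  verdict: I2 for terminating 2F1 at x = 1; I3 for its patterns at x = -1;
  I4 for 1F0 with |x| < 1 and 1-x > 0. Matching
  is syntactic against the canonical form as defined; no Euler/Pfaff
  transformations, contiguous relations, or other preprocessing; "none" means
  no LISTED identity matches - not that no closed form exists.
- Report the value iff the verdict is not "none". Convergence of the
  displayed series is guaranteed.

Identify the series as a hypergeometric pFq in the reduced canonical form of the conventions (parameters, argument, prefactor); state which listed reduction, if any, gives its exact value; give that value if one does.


Reduced: x = 1, 2F1, upper = {-3/2, 5/2}, lower = {8}, C = 4. Verdict at x = 1: Gauss's theorem I1 (half-integer case) matches (x = 1; upper {-3/2, 5/2} half-integers, c = 8 in the evaluable pattern). Hence: (16777216/2297295) / pi.

Key step: t_0 being 4, (1)_k (prefactor 4) is k! itself.
Ratio: r(k) = 1 * (k-3/2) (k+5/2) / [(k+8) (k+1)] - rational in k, leading ratio 1; with t_0 = 4, classification follows.


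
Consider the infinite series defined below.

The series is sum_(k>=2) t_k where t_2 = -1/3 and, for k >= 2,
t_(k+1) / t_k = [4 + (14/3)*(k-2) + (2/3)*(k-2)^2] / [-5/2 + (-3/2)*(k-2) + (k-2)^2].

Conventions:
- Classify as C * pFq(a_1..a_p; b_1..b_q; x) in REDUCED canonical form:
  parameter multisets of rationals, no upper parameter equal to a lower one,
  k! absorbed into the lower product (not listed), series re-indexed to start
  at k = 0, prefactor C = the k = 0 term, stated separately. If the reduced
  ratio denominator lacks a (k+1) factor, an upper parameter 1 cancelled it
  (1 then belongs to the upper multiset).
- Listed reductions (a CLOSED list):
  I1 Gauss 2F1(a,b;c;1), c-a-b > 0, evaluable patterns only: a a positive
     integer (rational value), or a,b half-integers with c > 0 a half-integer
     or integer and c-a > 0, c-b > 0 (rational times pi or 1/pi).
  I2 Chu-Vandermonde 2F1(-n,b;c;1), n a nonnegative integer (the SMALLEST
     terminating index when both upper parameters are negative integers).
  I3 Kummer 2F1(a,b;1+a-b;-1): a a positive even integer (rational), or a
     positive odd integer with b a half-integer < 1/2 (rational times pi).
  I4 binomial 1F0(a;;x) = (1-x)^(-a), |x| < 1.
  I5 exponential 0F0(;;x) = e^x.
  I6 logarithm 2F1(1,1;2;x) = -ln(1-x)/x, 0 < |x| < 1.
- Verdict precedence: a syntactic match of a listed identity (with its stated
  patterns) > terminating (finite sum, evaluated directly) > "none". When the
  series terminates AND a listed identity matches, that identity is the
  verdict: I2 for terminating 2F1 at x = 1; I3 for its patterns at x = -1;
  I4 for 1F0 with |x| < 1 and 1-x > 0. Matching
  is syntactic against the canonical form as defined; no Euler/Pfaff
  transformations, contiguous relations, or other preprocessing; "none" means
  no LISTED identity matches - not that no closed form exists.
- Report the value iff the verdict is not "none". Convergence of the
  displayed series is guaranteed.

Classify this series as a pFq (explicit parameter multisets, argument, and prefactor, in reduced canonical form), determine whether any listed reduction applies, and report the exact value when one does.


Key step: t_0 = -1/3 here, and the expanded ratio factors over Q; prefactor -1/3, roots give parameters.
Term ratio: r(k) = (2/3) * (k+1) (k+6) / [(k-5/2) (k+1)] - rational in k, leading ratio (2/3); with t_0 = -1/3, classification follows.

Prefactor -1/3, argument 2/3: 2F1 with upper {1, 6} over lower {-5/2}. Verdict: none - this 2F1 at x = 2/3 matches no listed pattern, and upper {1, 6} holds no stopper.


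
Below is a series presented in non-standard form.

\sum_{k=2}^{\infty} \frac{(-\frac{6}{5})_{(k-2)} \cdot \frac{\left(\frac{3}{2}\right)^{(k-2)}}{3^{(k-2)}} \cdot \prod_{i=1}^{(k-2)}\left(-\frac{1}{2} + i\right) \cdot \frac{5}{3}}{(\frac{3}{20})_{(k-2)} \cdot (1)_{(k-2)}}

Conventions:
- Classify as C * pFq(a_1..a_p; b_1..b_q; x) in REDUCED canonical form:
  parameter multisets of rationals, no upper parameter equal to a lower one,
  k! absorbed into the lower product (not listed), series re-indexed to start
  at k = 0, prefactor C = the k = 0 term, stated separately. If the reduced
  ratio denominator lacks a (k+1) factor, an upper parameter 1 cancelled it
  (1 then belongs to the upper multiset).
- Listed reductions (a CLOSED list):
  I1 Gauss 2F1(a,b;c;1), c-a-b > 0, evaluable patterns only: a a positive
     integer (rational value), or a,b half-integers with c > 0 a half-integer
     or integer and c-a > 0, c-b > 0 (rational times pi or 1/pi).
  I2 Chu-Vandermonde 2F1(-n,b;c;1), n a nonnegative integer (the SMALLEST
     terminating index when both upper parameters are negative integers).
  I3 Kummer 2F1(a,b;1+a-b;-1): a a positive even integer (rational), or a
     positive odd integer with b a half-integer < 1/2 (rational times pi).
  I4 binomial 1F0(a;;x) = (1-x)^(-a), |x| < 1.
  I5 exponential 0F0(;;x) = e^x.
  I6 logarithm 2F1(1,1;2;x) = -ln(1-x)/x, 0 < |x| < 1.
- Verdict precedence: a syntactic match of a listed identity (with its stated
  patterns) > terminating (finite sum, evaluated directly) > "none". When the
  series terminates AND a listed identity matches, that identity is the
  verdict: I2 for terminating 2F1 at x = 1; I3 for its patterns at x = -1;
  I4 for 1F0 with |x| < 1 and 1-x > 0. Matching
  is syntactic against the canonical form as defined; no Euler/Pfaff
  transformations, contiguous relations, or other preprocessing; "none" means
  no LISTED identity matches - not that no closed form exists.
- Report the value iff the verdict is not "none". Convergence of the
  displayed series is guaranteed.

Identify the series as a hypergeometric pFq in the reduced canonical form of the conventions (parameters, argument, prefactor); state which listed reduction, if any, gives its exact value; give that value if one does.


Structural cue: from the first term \frac{5}{3}: the running product (prefactor 5/3) telescopes to a rising factorial.
Term ratio: r(k) = \frac{1}{2} * (k-\frac{6}{5}) (k+\frac{1}{2}) / [(k+\frac{3}{20}) (k+1)] - rational in k. x = \frac{1}{2}; t_0 = \frac{5}{3}; negate the roots.

At argument \frac{1}{2}: a 2F1 with upper {-\frac{6}{5}, \frac{1}{2}}, lower {\frac{3}{20}}, scaled by C = \frac{5}{3}. Verdict: none (x = \frac{1}{2}): each listed identity misses the multisets {-\frac{6}{5}, \frac{1}{2}} ; {\frac{3}{20}}.


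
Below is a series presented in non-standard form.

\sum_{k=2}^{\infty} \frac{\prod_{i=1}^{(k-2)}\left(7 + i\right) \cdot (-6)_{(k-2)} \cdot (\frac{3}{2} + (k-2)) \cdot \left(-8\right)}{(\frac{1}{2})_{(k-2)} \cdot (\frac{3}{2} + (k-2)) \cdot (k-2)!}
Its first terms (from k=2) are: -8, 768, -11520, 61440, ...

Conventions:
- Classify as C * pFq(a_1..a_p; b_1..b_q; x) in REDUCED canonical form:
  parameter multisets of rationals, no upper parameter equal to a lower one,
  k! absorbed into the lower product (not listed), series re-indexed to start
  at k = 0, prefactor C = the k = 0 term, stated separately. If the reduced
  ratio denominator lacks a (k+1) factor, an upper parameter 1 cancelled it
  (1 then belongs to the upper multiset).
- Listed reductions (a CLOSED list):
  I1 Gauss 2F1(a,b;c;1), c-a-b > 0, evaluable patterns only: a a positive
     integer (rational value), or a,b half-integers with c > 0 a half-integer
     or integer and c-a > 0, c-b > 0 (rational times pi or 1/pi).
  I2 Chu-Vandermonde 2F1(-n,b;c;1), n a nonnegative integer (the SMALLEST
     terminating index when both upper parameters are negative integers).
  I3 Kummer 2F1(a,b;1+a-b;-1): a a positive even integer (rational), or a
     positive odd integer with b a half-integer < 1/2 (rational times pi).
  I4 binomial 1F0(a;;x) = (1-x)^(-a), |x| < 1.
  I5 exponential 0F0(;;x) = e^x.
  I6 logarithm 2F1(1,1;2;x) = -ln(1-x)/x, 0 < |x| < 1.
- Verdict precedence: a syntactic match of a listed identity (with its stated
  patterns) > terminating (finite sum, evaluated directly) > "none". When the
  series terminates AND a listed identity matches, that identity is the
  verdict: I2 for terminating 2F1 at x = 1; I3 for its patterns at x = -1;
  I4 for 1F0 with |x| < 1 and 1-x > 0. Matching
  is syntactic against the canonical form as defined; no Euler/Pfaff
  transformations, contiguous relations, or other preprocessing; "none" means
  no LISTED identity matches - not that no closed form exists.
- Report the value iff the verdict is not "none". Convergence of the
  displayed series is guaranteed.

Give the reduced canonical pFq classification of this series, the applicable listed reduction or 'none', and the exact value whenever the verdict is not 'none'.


First insight: with t_0 = -8, the running product (prefactor -8) telescopes to a rising factorial.
Consecutive-term ratio: r(k) = 1 * (k-6) (k+8) / [(k+\frac{1}{2}) (k+1)] - rational; roots negated = parameters, x = 1, C = -8.

At argument 1: a 2F1 with upper {-6, 8}, lower {\frac{1}{2}}, scaled by C = -8. Verdict at x = 1: Chu-Vandermonde (I2) matches (terminating 2F1 at x = 1 with n = 6, b = 8, c = \frac{1}{2}). Value: -520.


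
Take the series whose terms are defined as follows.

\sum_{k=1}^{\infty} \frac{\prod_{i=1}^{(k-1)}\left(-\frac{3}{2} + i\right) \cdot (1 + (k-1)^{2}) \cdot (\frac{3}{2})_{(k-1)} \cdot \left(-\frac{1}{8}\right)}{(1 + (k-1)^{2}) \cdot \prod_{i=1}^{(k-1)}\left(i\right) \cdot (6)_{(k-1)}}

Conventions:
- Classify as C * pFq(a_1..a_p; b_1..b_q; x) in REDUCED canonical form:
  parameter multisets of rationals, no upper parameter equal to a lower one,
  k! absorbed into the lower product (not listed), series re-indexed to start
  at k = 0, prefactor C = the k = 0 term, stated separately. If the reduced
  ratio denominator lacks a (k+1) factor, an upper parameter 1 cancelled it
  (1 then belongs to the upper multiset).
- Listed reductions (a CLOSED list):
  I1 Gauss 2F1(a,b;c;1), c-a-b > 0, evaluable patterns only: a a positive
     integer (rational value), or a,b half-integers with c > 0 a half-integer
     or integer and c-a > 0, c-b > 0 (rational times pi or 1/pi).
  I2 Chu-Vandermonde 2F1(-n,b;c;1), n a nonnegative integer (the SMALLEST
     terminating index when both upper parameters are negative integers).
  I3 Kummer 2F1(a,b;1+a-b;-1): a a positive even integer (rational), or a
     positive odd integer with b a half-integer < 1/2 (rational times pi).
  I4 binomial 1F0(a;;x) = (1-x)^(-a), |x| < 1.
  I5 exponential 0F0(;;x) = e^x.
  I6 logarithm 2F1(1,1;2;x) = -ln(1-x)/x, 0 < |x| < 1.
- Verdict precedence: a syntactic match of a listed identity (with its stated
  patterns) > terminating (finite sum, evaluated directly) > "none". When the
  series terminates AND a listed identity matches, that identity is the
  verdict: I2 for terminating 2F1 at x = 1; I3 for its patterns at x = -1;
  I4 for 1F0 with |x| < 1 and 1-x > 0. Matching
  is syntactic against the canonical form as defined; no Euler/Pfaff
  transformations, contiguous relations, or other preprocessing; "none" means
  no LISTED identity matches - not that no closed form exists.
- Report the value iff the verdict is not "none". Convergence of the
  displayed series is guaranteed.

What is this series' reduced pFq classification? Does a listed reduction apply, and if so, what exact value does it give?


This is -\frac{1}{8} * 2F1(-\frac{1}{2}, \frac{3}{2}; 6; 1) in reduced canonical form. Verdict (x = 1): Gauss (I1, half-integer pattern) applies (x = 1; upper {-\frac{1}{2}, \frac{3}{2}} half-integers, c = 6 in the evaluable pattern). Sum: \left(-\frac{8192}{24255}\right) / \pi.

The tell: with t_0 = -\frac{1}{8}, the factor k^2 + 1 cancels (top and bottom), leaving C = -1/8.
Consecutive-term ratio: r(k) = 1 * (k-\frac{1}{2}) (k+\frac{3}{2}) / [(k+6) (k+1)] - poly over poly, x = 1 from leading terms; C = -\frac{1}{8} at k = 0.
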